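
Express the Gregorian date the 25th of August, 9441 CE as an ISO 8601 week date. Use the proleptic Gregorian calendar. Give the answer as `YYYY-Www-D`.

The weekday is Wednesday (ISO weekday 3).
That Wednesday belongs to ISO week 34 of ISO year 9441.

9441-W34-3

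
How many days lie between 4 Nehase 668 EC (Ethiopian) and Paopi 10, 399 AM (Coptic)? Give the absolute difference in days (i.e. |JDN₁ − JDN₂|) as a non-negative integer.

2262

JDN of the first date = 1968176.
JDN of the second date = 1970438.
|1970438 − 1968176| = 2262.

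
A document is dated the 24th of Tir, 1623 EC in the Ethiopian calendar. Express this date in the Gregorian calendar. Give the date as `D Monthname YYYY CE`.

29 January 1631 CE

Both dates share Julian Day Number 2316799; in the Gregorian calendar that is 29 January 1631 CE.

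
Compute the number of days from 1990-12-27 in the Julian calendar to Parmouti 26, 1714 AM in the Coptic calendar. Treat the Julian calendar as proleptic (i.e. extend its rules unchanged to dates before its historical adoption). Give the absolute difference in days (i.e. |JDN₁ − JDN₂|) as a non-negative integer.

2672

JDN of the first date = 2448266.
JDN of the second date = 2450938.
|2450938 − 2448266| = 2672.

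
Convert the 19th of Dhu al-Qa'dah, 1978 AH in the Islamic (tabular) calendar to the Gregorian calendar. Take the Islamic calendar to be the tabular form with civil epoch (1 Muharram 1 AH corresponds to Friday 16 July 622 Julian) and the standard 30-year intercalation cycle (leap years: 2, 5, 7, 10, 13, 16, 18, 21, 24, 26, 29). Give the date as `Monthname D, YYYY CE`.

July 14, 2541 CE

Both dates share Julian Day Number 2649336; in the Gregorian calendar that is 14 July 2541 CE.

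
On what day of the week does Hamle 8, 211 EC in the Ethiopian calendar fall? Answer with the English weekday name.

Friday

This is JDN 1801230 (2 July 219 Gregorian).
JDN 1801230 mod 7 = 4, and JDN 0 was a Monday, so this is a Friday.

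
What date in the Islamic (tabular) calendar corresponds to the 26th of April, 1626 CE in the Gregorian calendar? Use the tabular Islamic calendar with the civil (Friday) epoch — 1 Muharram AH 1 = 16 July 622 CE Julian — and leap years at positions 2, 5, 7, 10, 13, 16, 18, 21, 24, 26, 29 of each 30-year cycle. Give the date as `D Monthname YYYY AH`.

Julian Day Number of the source date = 2315060.
Converting JDN 2315060 to the tabular Islamic calendar gives 29 Rajab 1035 AH.

29 Rajab 1035 AH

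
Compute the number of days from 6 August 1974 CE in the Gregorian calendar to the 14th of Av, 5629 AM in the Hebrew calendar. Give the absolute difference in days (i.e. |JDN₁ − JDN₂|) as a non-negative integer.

38365

First date → JDN 2442266; second date → JDN 2403901.
The interval is |2442266 − 2403901| = 38365 days.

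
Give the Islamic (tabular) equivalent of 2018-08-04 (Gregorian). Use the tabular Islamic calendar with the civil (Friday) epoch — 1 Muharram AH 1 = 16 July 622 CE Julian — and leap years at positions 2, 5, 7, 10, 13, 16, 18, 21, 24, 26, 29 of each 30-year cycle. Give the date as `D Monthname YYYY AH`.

22 Dhu al-Qa'dah 1439 AH

Both dates share Julian Day Number 2458335; in the tabular Islamic calendar that is 22 Dhu al-Qa'dah 1439 AH.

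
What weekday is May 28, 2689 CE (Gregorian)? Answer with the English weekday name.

Tuesday

JDN 2703345 mod 7 = 1, and JDN 0 was a Monday, so this is a Tuesday.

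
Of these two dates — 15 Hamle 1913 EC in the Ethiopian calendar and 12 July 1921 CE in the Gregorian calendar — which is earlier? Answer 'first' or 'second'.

The two dates have Julian Day Numbers 2422893 and 2422883 respectively.
Since 2422883 < 2422893, the second date comes first.

second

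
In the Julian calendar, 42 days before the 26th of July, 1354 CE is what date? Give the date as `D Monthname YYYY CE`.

14 June 1354 CE

Counting 42 days back from JDN 2215813 reaches JDN 2215771, which is 14 June 1354 CE.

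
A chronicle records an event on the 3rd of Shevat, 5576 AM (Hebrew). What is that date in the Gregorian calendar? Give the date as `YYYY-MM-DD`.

1816-02-02

Both dates share Julian Day Number 2384372; in the Gregorian calendar that is 2 February 1816 CE.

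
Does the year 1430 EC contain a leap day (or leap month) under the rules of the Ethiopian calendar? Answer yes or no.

no

1430 mod 4 = 2; in the Ethiopian calendar a year is leap when year mod 4 = 3, so it is a common year.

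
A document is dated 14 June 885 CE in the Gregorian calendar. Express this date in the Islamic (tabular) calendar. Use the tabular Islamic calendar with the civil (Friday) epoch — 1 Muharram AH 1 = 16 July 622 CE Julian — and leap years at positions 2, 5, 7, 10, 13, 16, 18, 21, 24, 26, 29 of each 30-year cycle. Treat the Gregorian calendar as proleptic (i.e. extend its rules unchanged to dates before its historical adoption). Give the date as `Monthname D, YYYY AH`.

Dhu al-Hijjah 22, 271 AH

Both dates share Julian Day Number 2044465; in the tabular Islamic calendar that is 22 Dhu al-Hijjah 271 AH.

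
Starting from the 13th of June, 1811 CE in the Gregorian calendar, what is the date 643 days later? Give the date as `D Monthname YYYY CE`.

17 March 1813 CE

Counting 643 days forward from JDN 2382677 reaches JDN 2383320, which is 17 March 1813 CE.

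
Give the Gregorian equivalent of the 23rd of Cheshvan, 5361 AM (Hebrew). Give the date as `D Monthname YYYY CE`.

31 October 1600 CE

Both dates share Julian Day Number 2305752; in the Gregorian calendar that is 31 October 1600 CE.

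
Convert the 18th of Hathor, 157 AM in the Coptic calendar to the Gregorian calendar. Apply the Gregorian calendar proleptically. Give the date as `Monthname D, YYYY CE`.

Julian Day Number of the source date = 1882086.
Converting JDN 1882086 to the Gregorian calendar gives 15 November 440 CE.

November 15, 440 CE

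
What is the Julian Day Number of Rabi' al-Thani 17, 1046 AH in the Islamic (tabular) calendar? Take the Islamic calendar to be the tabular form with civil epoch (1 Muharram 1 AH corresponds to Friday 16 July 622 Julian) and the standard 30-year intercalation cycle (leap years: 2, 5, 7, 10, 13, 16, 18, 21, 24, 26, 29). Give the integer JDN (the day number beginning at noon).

2318858

Equivalently 18 September 1636 (Gregorian).
JDN 2299161 is 15 October 1582 CE (Gregorian); the target day is +19697 days from there, so JDN = 2318858.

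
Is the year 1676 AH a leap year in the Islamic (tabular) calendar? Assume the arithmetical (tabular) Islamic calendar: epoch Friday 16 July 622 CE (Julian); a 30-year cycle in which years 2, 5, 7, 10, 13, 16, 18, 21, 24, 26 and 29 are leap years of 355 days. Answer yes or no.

Year 1676 AH is year 26 of its 30-year cycle; leap positions are 2, 5, 7, 10, 13, 16, 18, 21, 24, 26, 29, so it is a leap year (355 days).

yes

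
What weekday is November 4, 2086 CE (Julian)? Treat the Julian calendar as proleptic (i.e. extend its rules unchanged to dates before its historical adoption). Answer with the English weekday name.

Equivalently 17 November 2086 Gregorian, JDN 2483277.
Since JDN mod 7 = 6 (0 = Monday), the day is Sunday.

Sunday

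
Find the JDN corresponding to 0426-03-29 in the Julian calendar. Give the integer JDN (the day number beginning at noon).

1876742

In the proleptic Gregorian calendar the same day is 30 March 426.
JDN 2451545 is 1 January 2000 CE (Gregorian); the target day is −574803 days from there, so JDN = 1876742.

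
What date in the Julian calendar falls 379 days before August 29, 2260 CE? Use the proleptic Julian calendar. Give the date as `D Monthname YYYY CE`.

JDN of August 29, 2260 CE = 2546764.
2546764 − 379 = 2546385.
JDN 2546385 in the Julian calendar is 16 August 2259 CE.

16 August 2259 CE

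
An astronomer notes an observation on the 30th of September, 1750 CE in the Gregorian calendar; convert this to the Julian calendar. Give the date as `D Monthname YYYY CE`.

19 September 1750 CE

For dates in this range the Gregorian date is 11 days ahead of the Julian.
30 September 1750 Gregorian − 11 days → 19 September 1750 Julian.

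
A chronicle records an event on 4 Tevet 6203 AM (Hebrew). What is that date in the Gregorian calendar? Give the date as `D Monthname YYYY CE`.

Both dates share Julian Day Number 2613354; in the Gregorian calendar that is 7 January 2443 CE.

7 January 2443 CE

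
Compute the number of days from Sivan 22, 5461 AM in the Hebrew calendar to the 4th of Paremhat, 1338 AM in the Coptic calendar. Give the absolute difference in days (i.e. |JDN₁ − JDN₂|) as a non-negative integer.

28964

First date → JDN 2342516; second date → JDN 2313552.
The interval is |2342516 − 2313552| = 28964 days.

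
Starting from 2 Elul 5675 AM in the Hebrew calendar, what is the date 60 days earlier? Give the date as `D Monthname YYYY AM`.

1 Tammuz 5675 AM

JDN of 2 Elul 5675 AM = 2420722.
2420722 − 60 = 2420662.
JDN 2420662 in the Hebrew calendar is 1 Tammuz 5675 AM.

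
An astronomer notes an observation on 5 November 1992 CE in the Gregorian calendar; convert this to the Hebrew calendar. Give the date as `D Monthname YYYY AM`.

9 Cheshvan 5753 AM

Julian Day Number of the source date = 2448932.
Converting JDN 2448932 to the Hebrew calendar gives 9 Cheshvan 5753 AM.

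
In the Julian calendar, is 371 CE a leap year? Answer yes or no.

no

371 mod 4 = 3, so it is a common year in the Julian calendar.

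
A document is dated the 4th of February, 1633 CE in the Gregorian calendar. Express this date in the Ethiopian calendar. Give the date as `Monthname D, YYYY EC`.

Tir 30, 1625 EC

Both dates share Julian Day Number 2317536; in the Ethiopian calendar that is 30 Tir 1625 EC.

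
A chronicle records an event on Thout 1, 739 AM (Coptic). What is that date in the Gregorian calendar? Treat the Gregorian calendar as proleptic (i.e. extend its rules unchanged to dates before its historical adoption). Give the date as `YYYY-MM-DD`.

Both dates share Julian Day Number 2094584; in the Gregorian calendar that is 4 September 1022 CE.

1022-09-04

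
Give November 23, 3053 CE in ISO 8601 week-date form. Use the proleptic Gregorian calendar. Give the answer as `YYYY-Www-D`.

3053-W47-3

The weekday is Wednesday (ISO weekday 3).
That Wednesday belongs to ISO week 47 of ISO year 3053.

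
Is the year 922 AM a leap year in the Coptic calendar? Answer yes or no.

no

922 mod 4 = 2; in the Coptic calendar a year is leap when year mod 4 = 3, so it is a common year.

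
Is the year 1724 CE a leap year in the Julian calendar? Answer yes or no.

1724 mod 4 = 0, so it is a leap year in the Julian calendar.

yes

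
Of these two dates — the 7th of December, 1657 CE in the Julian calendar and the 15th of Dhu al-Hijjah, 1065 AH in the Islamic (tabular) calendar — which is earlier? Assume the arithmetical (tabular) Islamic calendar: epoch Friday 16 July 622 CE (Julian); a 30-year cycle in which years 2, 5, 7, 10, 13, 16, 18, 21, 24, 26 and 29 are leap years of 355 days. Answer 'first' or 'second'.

First date → JDN 2326618; second date → JDN 2325825.
JDN 2325825 < JDN 2326618, so the second date is earlier.

second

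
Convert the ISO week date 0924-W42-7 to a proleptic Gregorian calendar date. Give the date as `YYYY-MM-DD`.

ISO week 1 of 924 is the week containing the first Thursday of 924.
Week 42, day 7 (Sunday) lands on 0924-10-22.

0924-10-22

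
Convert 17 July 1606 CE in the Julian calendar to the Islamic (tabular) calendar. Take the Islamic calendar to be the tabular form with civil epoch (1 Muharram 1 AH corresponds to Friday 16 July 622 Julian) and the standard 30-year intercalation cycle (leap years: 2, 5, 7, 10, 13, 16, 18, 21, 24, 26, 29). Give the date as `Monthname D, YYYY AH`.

Both dates share Julian Day Number 2307847; in the tabular Islamic calendar that is 21 Rabi' al-Awwal 1015 AH.

Rabi' al-Awwal 21, 1015 AH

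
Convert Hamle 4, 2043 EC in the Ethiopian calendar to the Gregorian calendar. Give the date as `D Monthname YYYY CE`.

11 July 2051 CE

Julian Day Number of the source date = 2470364.
Converting JDN 2470364 to the Gregorian calendar gives 11 July 2051 CE.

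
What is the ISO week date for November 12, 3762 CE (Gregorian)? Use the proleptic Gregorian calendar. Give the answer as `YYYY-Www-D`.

3762-W45-5

The weekday is Friday (ISO weekday 5).
That Friday belongs to ISO week 45 of ISO year 3762.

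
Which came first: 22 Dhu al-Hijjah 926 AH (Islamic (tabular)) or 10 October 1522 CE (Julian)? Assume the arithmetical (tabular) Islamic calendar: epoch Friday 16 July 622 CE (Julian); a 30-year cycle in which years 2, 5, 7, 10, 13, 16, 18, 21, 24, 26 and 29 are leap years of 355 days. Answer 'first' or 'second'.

The two dates have Julian Day Numbers 2276575 and 2277251 respectively.
Since 2276575 < 2277251, the first date comes first.

first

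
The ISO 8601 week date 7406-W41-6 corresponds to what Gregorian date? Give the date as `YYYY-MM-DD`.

7406-10-11

ISO week 1 of 7406 is the week containing the first Thursday of 7406.
Week 41, day 6 (Saturday) lands on 7406-10-11.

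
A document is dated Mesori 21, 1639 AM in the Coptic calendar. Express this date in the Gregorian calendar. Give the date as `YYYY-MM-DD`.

Both dates share Julian Day Number 2423659; in the Gregorian calendar that is 27 August 1923 CE.

1923-08-27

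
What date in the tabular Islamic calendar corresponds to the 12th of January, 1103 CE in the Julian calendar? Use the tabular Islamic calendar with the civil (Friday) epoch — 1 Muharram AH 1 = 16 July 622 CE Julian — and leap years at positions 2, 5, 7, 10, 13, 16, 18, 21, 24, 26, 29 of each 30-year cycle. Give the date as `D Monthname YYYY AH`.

1 Rabi' al-Thani 496 AH

Both dates share Julian Day Number 2123940; in the tabular Islamic calendar that is 1 Rabi' al-Thani 496 AH.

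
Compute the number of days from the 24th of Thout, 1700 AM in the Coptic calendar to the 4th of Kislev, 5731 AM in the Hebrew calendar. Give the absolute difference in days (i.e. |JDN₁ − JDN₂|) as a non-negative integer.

First date → JDN 2445613; second date → JDN 2440923.
The interval is |2445613 − 2440923| = 4690 days.

4690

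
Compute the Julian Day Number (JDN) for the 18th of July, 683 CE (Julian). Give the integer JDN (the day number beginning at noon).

1970722

Equivalently 21 July 683 (proleptic Gregorian).
JDN 2400001 is 17 November 1858 CE (Gregorian), MJD 0; the target day is −429279 days from there, so JDN = 1970722.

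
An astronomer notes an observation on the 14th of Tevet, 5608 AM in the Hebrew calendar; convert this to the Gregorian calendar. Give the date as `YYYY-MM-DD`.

1847-12-21

Both dates share Julian Day Number 2396017; in the Gregorian calendar that is 21 December 1847 CE.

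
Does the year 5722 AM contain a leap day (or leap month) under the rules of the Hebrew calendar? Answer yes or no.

Hebrew year 5722 is year 3 of its 19-year Metonic cycle; leap years are at positions 3, 6, 8, 11, 14, 17, 19, so it is a leap year (13 months).

yes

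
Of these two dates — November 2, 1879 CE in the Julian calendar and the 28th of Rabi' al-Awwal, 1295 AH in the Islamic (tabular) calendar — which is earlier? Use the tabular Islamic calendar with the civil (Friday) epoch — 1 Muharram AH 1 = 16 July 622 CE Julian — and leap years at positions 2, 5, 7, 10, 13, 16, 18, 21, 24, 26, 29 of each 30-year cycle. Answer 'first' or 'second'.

second

First date → JDN 2407668; second date → JDN 2407076.
JDN 2407076 < JDN 2407668, so the second date is earlier.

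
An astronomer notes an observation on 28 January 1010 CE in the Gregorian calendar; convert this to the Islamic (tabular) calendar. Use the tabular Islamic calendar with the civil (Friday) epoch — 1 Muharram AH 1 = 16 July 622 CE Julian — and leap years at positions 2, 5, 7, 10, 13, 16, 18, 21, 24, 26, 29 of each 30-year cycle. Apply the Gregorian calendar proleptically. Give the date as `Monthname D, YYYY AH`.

Both dates share Julian Day Number 2089982; in the tabular Islamic calendar that is 3 Jumada al-Thani 400 AH.

Jumada al-Thani 3, 400 AH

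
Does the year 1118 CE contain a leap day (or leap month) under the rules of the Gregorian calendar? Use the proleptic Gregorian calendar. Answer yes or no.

1118 is not divisible by 4, so it is a common year.

no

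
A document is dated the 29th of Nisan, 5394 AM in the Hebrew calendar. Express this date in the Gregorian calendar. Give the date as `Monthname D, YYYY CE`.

April 27, 1634 CE

Julian Day Number of the source date = 2317983.
Converting JDN 2317983 to the Gregorian calendar gives 27 April 1634 CE.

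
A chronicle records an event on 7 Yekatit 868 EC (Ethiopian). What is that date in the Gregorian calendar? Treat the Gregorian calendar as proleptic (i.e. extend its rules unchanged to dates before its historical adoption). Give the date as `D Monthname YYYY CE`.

Both dates share Julian Day Number 2041049; in the Gregorian calendar that is 6 February 876 CE.

6 February 876 CE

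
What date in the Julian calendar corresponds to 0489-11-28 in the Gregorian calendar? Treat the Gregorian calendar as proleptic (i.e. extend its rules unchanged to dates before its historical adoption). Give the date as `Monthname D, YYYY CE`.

November 27, 489 CE

For dates in this range the Gregorian date is 1 day ahead of the Julian.
28 November 489 Gregorian − 1 day → 27 November 489 Julian.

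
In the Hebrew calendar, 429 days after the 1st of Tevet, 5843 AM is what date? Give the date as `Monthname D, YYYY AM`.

Adar I 18, 5844 AM

JDN of the 1st of Tevet, 5843 AM = 2481851.
2481851 + 429 = 2482280.
JDN 2482280 in the Hebrew calendar is Adar I 18, 5844 AM.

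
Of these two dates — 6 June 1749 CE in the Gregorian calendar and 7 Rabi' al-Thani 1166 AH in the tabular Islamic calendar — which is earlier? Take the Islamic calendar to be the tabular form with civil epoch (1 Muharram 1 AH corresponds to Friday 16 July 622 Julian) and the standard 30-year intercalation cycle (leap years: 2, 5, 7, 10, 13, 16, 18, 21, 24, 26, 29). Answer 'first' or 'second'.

first

First date → JDN 2360026; second date → JDN 2361372.
JDN 2360026 < JDN 2361372, so the first date is earlier.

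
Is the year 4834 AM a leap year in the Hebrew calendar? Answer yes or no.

Hebrew year 4834 is year 8 of its 19-year Metonic cycle; leap years are at positions 3, 6, 8, 11, 14, 17, 19, so it is a leap year (13 months).

yes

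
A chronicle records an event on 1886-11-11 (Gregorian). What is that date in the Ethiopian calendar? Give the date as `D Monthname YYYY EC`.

Both dates share Julian Day Number 2410222; in the Ethiopian calendar that is 3 Hidar 1879 EC.

3 Hidar 1879 EC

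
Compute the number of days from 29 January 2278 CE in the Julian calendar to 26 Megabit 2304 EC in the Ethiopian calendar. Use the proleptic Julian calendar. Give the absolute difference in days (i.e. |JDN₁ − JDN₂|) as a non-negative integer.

12471

JDN of the first date = 2553126.
JDN of the second date = 2565597.
|2565597 − 2553126| = 12471.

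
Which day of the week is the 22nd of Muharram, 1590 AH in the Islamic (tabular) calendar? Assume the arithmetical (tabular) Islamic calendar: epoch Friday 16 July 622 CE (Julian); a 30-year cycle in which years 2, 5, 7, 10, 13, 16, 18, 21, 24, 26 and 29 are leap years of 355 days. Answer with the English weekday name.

Equivalently 15 April 2164 Gregorian, JDN 2511550.
JDN 2511550 mod 7 = 6, and JDN 0 was a Monday, so this is a Sunday.

Sunday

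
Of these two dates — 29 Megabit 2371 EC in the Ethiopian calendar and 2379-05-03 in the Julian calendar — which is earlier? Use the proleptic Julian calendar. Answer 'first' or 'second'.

The two dates have Julian Day Numbers 2590071 and 2590110 respectively.
Since 2590071 < 2590110, the first date comes first.

first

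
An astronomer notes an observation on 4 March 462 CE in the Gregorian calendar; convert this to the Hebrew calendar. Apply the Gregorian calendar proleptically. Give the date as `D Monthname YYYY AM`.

16 Adar 4222 AM

Julian Day Number of the source date = 1889865.
Converting JDN 1889865 to the Hebrew calendar gives 16 Adar 4222 AM.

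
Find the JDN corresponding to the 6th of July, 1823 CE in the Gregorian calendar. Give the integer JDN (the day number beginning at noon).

JDN 2299161 is 15 October 1582 CE (Gregorian); the target day is +87922 days from there, so JDN = 2387083.

2387083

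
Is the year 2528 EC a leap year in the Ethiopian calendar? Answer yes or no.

no

2528 mod 4 = 0; in the Ethiopian calendar a year is leap when year mod 4 = 3, so it is a common year.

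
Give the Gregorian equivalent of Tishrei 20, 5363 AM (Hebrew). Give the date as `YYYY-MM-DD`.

Both dates share Julian Day Number 2306456; in the Gregorian calendar that is 5 October 1602 CE.

1602-10-05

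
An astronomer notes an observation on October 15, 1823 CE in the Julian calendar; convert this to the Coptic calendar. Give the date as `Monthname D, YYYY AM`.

Paopi 17, 1540 AM

Julian Day Number of the source date = 2387196.
Converting JDN 2387196 to the Coptic calendar gives 17 Paopi 1540 AM.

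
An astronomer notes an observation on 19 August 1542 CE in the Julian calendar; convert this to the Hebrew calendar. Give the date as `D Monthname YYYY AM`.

7 Elul 5302 AM

Both dates share Julian Day Number 2284504; in the Hebrew calendar that is 7 Elul 5302 AM.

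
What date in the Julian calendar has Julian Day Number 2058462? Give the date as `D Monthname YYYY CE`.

6 October 923 CE

JDN 2058462 is 11 October 923 in the proleptic Gregorian calendar.
In the Julian calendar that day is 6 October 923 CE.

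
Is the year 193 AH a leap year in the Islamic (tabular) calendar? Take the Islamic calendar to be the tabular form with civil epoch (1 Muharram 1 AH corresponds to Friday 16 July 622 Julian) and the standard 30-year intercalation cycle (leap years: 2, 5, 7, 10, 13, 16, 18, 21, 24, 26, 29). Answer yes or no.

yes

Year 193 AH is year 13 of its 30-year cycle; leap positions are 2, 5, 7, 10, 13, 16, 18, 21, 24, 26, 29, so it is a leap year (355 days).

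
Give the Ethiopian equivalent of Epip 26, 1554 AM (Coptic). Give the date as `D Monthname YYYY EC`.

26 Hamle 1830 EC

Both dates share Julian Day Number 2392588; in the Ethiopian calendar that is 26 Hamle 1830 EC.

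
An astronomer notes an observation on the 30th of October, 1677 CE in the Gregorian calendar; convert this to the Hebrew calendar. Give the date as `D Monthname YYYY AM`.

Julian Day Number of the source date = 2333875.
Converting JDN 2333875 to the Hebrew calendar gives 4 Cheshvan 5438 AM.

4 Cheshvan 5438 AM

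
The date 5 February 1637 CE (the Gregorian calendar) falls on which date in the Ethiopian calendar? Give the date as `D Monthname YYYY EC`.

1 Yekatit 1629 EC

Julian Day Number of the source date = 2318998.
Converting JDN 2318998 to the Ethiopian calendar gives 1 Yekatit 1629 EC.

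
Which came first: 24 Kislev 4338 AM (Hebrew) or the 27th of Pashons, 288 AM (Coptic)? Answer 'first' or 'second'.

second

The two dates have Julian Day Numbers 1932131 and 1930123 respectively.
Since 1930123 < 1932131, the second date comes first.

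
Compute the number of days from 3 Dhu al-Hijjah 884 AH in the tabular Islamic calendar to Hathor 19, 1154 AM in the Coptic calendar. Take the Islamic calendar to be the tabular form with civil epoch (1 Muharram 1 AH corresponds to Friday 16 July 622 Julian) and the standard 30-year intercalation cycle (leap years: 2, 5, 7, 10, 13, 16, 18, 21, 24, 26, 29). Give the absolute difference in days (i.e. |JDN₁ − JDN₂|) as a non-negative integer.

First date → JDN 2261673; second date → JDN 2246241.
The interval is |2261673 − 2246241| = 15432 days.

15432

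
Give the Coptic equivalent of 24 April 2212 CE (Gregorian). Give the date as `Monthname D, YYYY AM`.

Parmouti 14, 1928 AM

Julian Day Number of the source date = 2529090.
Converting JDN 2529090 to the Coptic calendar gives 14 Parmouti 1928 AM.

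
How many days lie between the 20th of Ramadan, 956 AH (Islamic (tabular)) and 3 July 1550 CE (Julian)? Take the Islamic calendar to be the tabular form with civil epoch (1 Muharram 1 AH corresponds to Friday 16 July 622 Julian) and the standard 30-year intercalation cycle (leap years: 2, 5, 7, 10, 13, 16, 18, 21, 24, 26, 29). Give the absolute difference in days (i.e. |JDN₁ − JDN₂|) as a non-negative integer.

First date → JDN 2287115; second date → JDN 2287379.
The interval is |2287115 − 2287379| = 264 days.

264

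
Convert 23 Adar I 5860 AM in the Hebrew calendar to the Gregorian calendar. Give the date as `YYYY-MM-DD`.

Both dates share Julian Day Number 2488132; in the Gregorian calendar that is 4 March 2100 CE.

2100-03-04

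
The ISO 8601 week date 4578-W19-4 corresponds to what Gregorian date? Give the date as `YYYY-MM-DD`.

4578-05-07

ISO week 1 of 4578 is the week containing the first Thursday of 4578.
Week 19, day 4 (Thursday) lands on 4578-05-07.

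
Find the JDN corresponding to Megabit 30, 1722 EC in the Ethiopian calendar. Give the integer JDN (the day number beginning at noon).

In the Gregorian calendar the same day is 6 April 1730.
JDN 2451545 is 1 January 2000 CE (Gregorian); the target day is −98520 days from there, so JDN = 2353025.

2353025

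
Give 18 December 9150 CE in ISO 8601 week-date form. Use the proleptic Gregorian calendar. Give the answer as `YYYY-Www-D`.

9150-W51-1

The weekday is Monday (ISO weekday 1).
That Monday belongs to ISO week 51 of ISO year 9150.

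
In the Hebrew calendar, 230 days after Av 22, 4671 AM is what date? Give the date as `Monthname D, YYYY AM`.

JDN of Av 22, 4671 AM = 2054001.
2054001 + 230 = 2054231.
JDN 2054231 in the Hebrew calendar is Adar II 15, 4672 AM.

Adar II 15, 4672 AM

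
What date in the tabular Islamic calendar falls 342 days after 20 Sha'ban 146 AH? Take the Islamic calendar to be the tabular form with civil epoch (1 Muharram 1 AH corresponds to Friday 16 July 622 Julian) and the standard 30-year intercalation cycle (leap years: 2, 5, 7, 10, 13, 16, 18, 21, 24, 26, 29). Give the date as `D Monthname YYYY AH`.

7 Sha'ban 147 AH

JDN of 20 Sha'ban 146 AH = 2000049.
2000049 + 342 = 2000391.
JDN 2000391 in the tabular Islamic calendar is 7 Sha'ban 147 AH.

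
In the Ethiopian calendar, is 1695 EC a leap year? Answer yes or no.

yes

1695 mod 4 = 3; in the Ethiopian calendar a year is leap when year mod 4 = 3, so it is a leap year.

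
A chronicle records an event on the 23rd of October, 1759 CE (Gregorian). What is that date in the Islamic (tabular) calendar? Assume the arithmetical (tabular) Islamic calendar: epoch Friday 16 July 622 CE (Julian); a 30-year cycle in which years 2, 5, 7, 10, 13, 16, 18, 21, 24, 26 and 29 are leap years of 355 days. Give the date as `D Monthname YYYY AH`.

1 Rabi' al-Awwal 1173 AH

Both dates share Julian Day Number 2363817; in the tabular Islamic calendar that is 1 Rabi' al-Awwal 1173 AH.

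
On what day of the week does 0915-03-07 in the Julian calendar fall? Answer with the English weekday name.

In the proleptic Gregorian calendar this is 12 March 915 (JDN 2055327).
Since JDN mod 7 = 1 (0 = Monday), the day is Tuesday.

Tuesday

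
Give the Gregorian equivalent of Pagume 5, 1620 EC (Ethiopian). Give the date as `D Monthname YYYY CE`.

7 September 1628 CE

Both dates share Julian Day Number 2315925; in the Gregorian calendar that is 7 September 1628 CE.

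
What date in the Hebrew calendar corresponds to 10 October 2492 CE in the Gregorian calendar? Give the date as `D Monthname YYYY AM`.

19 Tishrei 6253 AM

Julian Day Number of the source date = 2631528.
Converting JDN 2631528 to the Hebrew calendar gives 19 Tishrei 6253 AM.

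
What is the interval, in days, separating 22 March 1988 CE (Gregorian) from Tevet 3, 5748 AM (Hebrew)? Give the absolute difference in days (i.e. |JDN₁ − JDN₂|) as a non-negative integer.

89

JDN of the first date = 2447243.
JDN of the second date = 2447154.
|2447154 − 2447243| = 89.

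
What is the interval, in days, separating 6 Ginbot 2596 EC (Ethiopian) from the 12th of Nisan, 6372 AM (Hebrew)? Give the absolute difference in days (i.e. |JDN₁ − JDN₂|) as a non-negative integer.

2879

First date → JDN 2672290; second date → JDN 2675169.
The interval is |2672290 − 2675169| = 2879 days.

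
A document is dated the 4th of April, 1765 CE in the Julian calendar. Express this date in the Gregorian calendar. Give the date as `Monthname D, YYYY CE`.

April 15, 1765 CE

For dates in this range the Gregorian date is 11 days ahead of the Julian.
4 April 1765 Julian + 11 days → 15 April 1765 Gregorian.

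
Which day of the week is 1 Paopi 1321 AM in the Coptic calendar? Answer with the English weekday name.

Friday

In the Gregorian calendar this is 8 October 1604 (JDN 2307190).
2307190 ≡ 4 (mod 7); counting from Monday = 0 gives Friday.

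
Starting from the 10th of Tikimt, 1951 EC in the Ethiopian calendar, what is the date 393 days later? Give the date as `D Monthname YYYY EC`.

7 Hidar 1952 EC

JDN of the 10th of Tikimt, 1951 EC = 2436497.
2436497 + 393 = 2436890.
JDN 2436890 in the Ethiopian calendar is 7 Hidar 1952 EC.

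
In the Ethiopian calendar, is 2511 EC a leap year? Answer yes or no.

2511 mod 4 = 3; in the Ethiopian calendar a year is leap when year mod 4 = 3, so it is a leap year.

yes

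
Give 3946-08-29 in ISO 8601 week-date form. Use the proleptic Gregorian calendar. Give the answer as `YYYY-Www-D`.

3946-W35-4

The weekday is Thursday (ISO weekday 4).
That Thursday belongs to ISO week 35 of ISO year 3946.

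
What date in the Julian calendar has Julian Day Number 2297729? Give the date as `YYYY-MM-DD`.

JDN 2297729 is 13 November 1578 in the proleptic Gregorian calendar.
In the Julian calendar that day is 1578-11-03.

1578-11-03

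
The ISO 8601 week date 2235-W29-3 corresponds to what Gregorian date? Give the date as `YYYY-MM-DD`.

ISO week 1 of 2235 is the week containing the first Thursday of 2235.
Week 29, day 3 (Wednesday) lands on 2235-07-15.

2235-07-15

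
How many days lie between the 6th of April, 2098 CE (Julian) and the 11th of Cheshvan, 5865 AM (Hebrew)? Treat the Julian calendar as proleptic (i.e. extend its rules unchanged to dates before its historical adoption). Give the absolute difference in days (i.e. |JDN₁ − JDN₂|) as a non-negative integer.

2385

First date → JDN 2487448; second date → JDN 2489833.
The interval is |2487448 − 2489833| = 2385 days.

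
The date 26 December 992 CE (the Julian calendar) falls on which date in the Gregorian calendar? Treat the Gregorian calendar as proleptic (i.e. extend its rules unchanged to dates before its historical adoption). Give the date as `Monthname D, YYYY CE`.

At this point the Julian calendar is 5 days behind the Gregorian.
26 December 992 Julian + 5 days → 31 December 992 Gregorian.

December 31, 992 CE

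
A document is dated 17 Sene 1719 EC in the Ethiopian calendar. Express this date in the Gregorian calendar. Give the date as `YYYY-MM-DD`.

Julian Day Number of the source date = 2352006.
Converting JDN 2352006 to the Gregorian calendar gives 22 June 1727 CE.

1727-06-22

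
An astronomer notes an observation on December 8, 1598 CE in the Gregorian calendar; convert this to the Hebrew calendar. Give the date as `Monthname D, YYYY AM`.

Kislev 10, 5359 AM

Julian Day Number of the source date = 2305059.
Converting JDN 2305059 to the Hebrew calendar gives 10 Kislev 5359 AM.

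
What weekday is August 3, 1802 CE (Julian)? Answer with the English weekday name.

Sunday

In the Gregorian calendar this is 15 August 1802 (JDN 2379453).
Since JDN mod 7 = 6 (0 = Monday), the day is Sunday.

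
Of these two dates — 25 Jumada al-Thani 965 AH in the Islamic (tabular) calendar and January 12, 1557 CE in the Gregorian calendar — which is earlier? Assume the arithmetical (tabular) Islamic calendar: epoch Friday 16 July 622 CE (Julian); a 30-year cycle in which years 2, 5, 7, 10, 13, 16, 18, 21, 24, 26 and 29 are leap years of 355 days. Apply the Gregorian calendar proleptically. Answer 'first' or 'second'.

second

Converting both to JDN: 2290221 vs 2289754; the smaller is the second.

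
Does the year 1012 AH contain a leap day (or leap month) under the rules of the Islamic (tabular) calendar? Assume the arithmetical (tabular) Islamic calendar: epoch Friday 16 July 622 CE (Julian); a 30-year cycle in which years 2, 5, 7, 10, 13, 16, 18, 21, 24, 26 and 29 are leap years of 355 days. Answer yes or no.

Year 1012 AH is year 22 of its 30-year cycle; leap positions are 2, 5, 7, 10, 13, 16, 18, 21, 24, 26, 29, so it is a common year (354 days).

no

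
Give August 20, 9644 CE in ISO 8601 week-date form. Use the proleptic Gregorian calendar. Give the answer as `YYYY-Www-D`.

The weekday is Saturday (ISO weekday 6).
That Saturday belongs to ISO week 33 of ISO year 9644.

9644-W33-6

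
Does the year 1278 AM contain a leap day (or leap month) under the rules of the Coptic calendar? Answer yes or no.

1278 mod 4 = 2; in the Coptic calendar a year is leap when year mod 4 = 3, so it is a common year.

no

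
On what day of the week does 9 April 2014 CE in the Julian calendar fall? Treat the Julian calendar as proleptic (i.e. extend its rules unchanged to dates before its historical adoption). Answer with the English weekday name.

Tuesday

Equivalently 22 April 2014 Gregorian, JDN 2456770.
JDN 2456770 mod 7 = 1, and JDN 0 was a Monday, so this is a Tuesday.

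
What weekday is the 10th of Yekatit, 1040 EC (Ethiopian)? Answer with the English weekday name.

Friday

Equivalently 11 February 1048 Gregorian, JDN 2103875.
JDN 2103875 mod 7 = 4, and JDN 0 was a Monday, so this is a Friday.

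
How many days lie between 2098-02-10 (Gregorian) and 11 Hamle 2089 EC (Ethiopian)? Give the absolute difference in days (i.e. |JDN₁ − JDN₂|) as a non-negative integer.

207

JDN of the first date = 2487380.
JDN of the second date = 2487173.
|2487173 − 2487380| = 207.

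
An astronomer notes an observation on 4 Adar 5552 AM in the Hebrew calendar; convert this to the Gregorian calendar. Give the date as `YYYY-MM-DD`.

Julian Day Number of the source date = 2375632.
Converting JDN 2375632 to the Gregorian calendar gives 27 February 1792 CE.

1792-02-27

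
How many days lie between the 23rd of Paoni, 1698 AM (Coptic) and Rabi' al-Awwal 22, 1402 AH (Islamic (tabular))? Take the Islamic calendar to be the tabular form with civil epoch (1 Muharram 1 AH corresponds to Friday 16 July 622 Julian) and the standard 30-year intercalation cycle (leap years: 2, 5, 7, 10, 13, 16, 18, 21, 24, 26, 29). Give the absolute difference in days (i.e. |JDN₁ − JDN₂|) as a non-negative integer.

163

JDN of the first date = 2445151.
JDN of the second date = 2444988.
|2444988 − 2445151| = 163.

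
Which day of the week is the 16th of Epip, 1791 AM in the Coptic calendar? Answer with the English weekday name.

Tuesday

Equivalently 23 July 2075 Gregorian, JDN 2479142.
JDN 2479142 mod 7 = 1, and JDN 0 was a Monday, so this is a Tuesday.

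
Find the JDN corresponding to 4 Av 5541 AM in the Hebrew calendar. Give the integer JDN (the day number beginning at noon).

2371764

In the Gregorian calendar the same day is 26 July 1781.
JDN 2299161 is 15 October 1582 CE (Gregorian); the target day is +72603 days from there, so JDN = 2371764.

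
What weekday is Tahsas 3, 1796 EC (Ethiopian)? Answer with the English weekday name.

Monday

In the Gregorian calendar this is 12 December 1803 (JDN 2379937).
JDN 2379937 mod 7 = 0, and JDN 0 was a Monday, so this is a Monday.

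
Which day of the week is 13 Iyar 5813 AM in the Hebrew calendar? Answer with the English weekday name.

Equivalently 1 May 2053 Gregorian, JDN 2471024.
2471024 ≡ 3 (mod 7); counting from Monday = 0 gives Thursday.

Thursday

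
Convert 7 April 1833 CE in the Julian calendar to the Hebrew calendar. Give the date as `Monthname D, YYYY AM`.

Both dates share Julian Day Number 2390658; in the Hebrew calendar that is 30 Nisan 5593 AM.

Nisan 30, 5593 AM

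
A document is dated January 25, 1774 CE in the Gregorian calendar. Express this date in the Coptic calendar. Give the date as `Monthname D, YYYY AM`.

Tobi 19, 1490 AM

Julian Day Number of the source date = 2369025.
Converting JDN 2369025 to the Coptic calendar gives 19 Tobi 1490 AM.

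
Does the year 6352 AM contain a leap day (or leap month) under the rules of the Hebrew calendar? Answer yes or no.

yes

Hebrew year 6352 is year 6 of its 19-year Metonic cycle; leap years are at positions 3, 6, 8, 11, 14, 17, 19, so it is a leap year (13 months).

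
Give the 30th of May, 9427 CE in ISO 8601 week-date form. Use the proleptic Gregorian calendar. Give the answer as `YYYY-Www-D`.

The weekday is Wednesday (ISO weekday 3).
That Wednesday belongs to ISO week 22 of ISO year 9427.

9427-W22-3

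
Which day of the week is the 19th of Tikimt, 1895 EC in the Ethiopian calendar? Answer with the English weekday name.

Wednesday

In the Gregorian calendar this is 29 October 1902 (JDN 2416052).
Since JDN mod 7 = 2 (0 = Monday), the day is Wednesday.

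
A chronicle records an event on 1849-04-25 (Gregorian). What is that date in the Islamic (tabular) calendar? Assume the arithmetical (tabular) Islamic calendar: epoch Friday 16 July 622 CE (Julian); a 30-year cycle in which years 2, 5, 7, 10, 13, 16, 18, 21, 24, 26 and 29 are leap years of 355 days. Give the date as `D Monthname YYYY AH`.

2 Jumada al-Thani 1265 AH

Julian Day Number of the source date = 2396508.
Converting JDN 2396508 to the tabular Islamic calendar gives 2 Jumada al-Thani 1265 AH.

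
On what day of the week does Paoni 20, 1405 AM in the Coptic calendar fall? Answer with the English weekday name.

This is JDN 2338130 (24 June 1689 Gregorian).
Since JDN mod 7 = 4 (0 = Monday), the day is Friday.

Friday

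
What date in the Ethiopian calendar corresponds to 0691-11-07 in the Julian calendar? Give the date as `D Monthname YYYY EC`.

10 Hidar 684 EC

The source date corresponds to 10 November 691 in the proleptic Gregorian calendar (JDN 1973756).
That day falls on 10 Hidar 684 EC in the Ethiopian calendar.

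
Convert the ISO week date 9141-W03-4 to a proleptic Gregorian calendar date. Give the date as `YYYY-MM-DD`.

9141-01-16

ISO week 1 of 9141 is the week containing the first Thursday of 9141.
Week 3, day 4 (Thursday) lands on 9141-01-16.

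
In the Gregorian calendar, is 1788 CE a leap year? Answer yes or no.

yes

1788 is divisible by 4 and not by 100, so it is a leap year.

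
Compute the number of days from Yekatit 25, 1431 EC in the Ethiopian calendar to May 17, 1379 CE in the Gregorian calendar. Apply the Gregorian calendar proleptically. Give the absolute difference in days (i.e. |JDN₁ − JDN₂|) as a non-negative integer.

21836

JDN of the first date = 2246702.
JDN of the second date = 2224866.
|2224866 − 2246702| = 21836.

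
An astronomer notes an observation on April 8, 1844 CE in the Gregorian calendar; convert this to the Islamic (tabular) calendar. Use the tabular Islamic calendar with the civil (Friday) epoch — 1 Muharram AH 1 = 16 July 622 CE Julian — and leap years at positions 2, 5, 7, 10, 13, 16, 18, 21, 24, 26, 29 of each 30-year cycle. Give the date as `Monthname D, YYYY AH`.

Rabi' al-Awwal 19, 1260 AH

Both dates share Julian Day Number 2394665; in the tabular Islamic calendar that is 19 Rabi' al-Awwal 1260 AH.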